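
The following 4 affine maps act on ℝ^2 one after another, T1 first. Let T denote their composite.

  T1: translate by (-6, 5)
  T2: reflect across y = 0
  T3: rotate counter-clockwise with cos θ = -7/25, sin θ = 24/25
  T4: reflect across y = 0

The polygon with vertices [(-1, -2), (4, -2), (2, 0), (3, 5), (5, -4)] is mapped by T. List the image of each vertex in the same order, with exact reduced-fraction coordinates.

T1 translate by (-6, 5): (-1, -2) → (-7, 3); (4, -2) → (-2, 3); (2, 0) → (-4, 5); (3, 5) → (-3, 10); (5, -4) → (-1, 1)
T2 reflect across y = 0: (-7, 3) → (-7, -3); (-2, 3) → (-2, -3); (-4, 5) → (-4, -5); (-3, 10) → (-3, -10); (-1, 1) → (-1, -1)
T3 rotate counter-clockwise with cos θ = -7/25, sin θ = 24/25: (-7, -3) → (121/25, -147/25); (-2, -3) → (86/25, -27/25); (-4, -5) → (148/25, -61/25); (-3, -10) → (261/25, -2/25); (-1, -1) → (31/25, -17/25)
T4 reflect across y = 0: (121/25, -147/25) → (121/25, 147/25); (86/25, -27/25) → (86/25, 27/25); (148/25, -61/25) → (148/25, 61/25); (261/25, -2/25) → (261/25, 2/25); (31/25, -17/25) → (31/25, 17/25)

image vertices: (121/25, 147/25), (86/25, 27/25), (148/25, 61/25), (261/25, 2/25), (31/25, 17/25)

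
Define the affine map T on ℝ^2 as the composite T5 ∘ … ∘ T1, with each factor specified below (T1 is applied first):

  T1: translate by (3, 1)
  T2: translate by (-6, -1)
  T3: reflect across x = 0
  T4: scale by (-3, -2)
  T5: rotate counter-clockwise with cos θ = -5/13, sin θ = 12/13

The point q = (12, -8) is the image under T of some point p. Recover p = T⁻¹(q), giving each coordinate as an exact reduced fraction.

p = (-1, 4)

T1 = [1 0 3; 0 1 1; 0 0 1]
T2·T1 = [1 0 -3; 0 1 0; 0 0 1]
T3·…·T1 = [-1 0 3; 0 1 0; 0 0 1]
T4·…·T1 = [3 0 -9; 0 -2 0; 0 0 1]
T5·…·T1 = [-15/13 24/13 45/13; 36/13 10/13 -108/13; 0 0 1]
det M = -6; M⁻¹ = [-5/39 4/13 3; 6/13 5/26 0; 0 0 1]
M⁻¹ · (12, -8)ᵀ = (-1, 4)ᵀ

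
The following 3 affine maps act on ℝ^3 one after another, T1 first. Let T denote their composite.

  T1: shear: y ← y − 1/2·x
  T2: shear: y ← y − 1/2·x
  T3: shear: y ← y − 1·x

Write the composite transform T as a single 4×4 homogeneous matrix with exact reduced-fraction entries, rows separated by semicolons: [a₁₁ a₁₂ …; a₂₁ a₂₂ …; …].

T1 = [1 0 0 0; -1/2 1 0 0; 0 0 1 0; 0 0 0 1]
T2·T1 = [1 0 0 0; -1 1 0 0; 0 0 1 0; 0 0 0 1]
T3·…·T1 = [1 0 0 0; -2 1 0 0; 0 0 1 0; 0 0 0 1]

T = [1 0 0 0; -2 1 0 0; 0 0 1 0; 0 0 0 1]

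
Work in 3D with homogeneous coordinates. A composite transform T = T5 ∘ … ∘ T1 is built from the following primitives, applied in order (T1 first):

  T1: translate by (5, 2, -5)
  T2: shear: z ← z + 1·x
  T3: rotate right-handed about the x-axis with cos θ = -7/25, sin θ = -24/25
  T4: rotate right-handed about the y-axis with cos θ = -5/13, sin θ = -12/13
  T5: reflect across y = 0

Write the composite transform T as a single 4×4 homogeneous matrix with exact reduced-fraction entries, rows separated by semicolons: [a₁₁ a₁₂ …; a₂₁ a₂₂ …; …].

T1 = [1 0 0 5; 0 1 0 2; 0 0 1 -5; 0 0 0 1]
T2·T1 = [1 0 0 5; 0 1 0 2; 1 0 1 0; 0 0 0 1]
T3·…·T1 = [1 0 0 5; 24/25 -7/25 24/25 -14/25; -7/25 -24/25 -7/25 -48/25; 0 0 0 1]
T4·…·T1 = [-41/325 288/325 84/325 -49/325; 24/25 -7/25 24/25 -14/25; 67/65 24/65 7/65 348/65; 0 0 0 1]
T5·…·T1 = [-41/325 288/325 84/325 -49/325; -24/25 7/25 -24/25 14/25; 67/65 24/65 7/65 348/65; 0 0 0 1]

T = [-41/325 288/325 84/325 -49/325; -24/25 7/25 -24/25 14/25; 67/65 24/65 7/65 348/65; 0 0 0 1]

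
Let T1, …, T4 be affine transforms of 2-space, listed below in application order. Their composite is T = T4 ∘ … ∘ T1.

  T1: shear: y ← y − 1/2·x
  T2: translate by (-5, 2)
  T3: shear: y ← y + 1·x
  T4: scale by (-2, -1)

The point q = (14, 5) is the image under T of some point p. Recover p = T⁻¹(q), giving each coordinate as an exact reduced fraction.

p = (-2, -1)

T1 = [1 0 0; -1/2 1 0; 0 0 1]
T2·T1 = [1 0 -5; -1/2 1 2; 0 0 1]
T3·…·T1 = [1 0 -5; 1/2 1 -3; 0 0 1]
T4·…·T1 = [-2 0 10; -1/2 -1 3; 0 0 1]
det M = 2; M⁻¹ = [-1/2 0 5; 1/4 -1 1/2; 0 0 1]
M⁻¹ · (14, 5)ᵀ = (-2, -1)ᵀ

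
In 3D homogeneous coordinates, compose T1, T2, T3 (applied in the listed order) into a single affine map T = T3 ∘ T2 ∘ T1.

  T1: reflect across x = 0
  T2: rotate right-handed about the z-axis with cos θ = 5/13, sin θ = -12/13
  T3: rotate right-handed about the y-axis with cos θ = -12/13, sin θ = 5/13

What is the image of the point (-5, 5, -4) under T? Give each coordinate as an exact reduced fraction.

T(p) = (-1280/169, -35/13, 199/169)

T1 reflect across x = 0: (-5, 5, -4) → (5, 5, -4)
T2 rotate right-handed about the z-axis with cos θ = 5/13, sin θ = -12/13: (5, 5, -4) → (85/13, -35/13, -4)
T3 rotate right-handed about the y-axis with cos θ = -12/13, sin θ = 5/13: (85/13, -35/13, -4) → (-1280/169, -35/13, 199/169)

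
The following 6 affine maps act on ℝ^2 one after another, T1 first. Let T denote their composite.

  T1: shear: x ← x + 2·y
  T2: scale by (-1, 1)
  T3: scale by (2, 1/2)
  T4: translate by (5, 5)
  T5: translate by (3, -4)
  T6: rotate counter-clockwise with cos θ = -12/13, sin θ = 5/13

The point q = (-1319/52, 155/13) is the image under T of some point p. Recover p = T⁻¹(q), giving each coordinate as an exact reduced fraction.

T1 = [1 2 0; 0 1 0; 0 0 1]
T2·T1 = [-1 -2 0; 0 1 0; 0 0 1]
T3·…·T1 = [-2 -4 0; 0 1/2 0; 0 0 1]
T4·…·T1 = [-2 -4 5; 0 1/2 5; 0 0 1]
T5·…·T1 = [-2 -4 8; 0 1/2 1; 0 0 1]
T6·…·T1 = [24/13 7/2 -101/13; -10/13 -2 28/13; 0 0 1]
det M = -1; M⁻¹ = [2 7/2 8; -10/13 -24/13 -2; 0 0 1]
M⁻¹ · (-1319/52, 155/13)ᵀ = (-1, -9/2)ᵀ

p = (-1, -9/2)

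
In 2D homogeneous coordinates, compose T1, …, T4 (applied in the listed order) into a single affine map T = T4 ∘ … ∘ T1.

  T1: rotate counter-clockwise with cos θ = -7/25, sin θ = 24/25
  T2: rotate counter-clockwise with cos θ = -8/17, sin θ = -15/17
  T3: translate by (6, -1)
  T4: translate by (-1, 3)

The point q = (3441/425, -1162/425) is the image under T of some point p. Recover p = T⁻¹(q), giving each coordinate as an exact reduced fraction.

T1 = [-7/25 -24/25 0; 24/25 -7/25 0; 0 0 1]
T2·T1 = [416/425 87/425 0; -87/425 416/425 0; 0 0 1]
T3·…·T1 = [416/425 87/425 6; -87/425 416/425 -1; 0 0 1]
T4·…·T1 = [416/425 87/425 5; -87/425 416/425 2; 0 0 1]
det M = 1; M⁻¹ = [416/425 -87/425 -1906/425; 87/425 416/425 -1267/425; 0 0 1]
M⁻¹ · (3441/425, -1162/425)ᵀ = (4, -4)ᵀ

p = (4, -4)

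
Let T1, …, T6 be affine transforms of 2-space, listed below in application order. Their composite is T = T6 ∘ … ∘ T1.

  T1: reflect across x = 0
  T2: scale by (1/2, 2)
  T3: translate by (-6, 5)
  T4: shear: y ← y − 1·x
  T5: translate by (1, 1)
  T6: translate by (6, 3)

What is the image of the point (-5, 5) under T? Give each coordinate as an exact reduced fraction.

T(p) = (7/2, 45/2)

T1 reflect across x = 0: (-5, 5) → (5, 5)
T2 scale by (1/2, 2): (5, 5) → (5/2, 10)
T3 translate by (-6, 5): (5/2, 10) → (-7/2, 15)
T4 shear: y ← y − 1·x: (-7/2, 15) → (-7/2, 37/2)
T5 translate by (1, 1): (-7/2, 37/2) → (-5/2, 39/2)
T6 translate by (6, 3): (-5/2, 39/2) → (7/2, 45/2)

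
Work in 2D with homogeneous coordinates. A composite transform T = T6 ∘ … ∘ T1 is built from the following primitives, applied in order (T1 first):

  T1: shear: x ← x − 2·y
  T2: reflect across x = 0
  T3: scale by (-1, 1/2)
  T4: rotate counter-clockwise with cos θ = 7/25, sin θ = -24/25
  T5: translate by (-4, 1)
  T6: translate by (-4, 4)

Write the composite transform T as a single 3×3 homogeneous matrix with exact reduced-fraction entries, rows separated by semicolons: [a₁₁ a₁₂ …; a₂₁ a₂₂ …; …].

T = [7/25 -2/25 -8; -24/25 103/50 5; 0 0 1]

T1 = [1 -2 0; 0 1 0; 0 0 1]
T2·T1 = [-1 2 0; 0 1 0; 0 0 1]
T3·…·T1 = [1 -2 0; 0 1/2 0; 0 0 1]
T4·…·T1 = [7/25 -2/25 0; -24/25 103/50 0; 0 0 1]
T5·…·T1 = [7/25 -2/25 -4; -24/25 103/50 1; 0 0 1]
T6·…·T1 = [7/25 -2/25 -8; -24/25 103/50 5; 0 0 1]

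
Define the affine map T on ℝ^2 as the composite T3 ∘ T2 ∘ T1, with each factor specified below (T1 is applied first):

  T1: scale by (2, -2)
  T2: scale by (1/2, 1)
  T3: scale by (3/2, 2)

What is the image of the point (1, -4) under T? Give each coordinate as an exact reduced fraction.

T(p) = (3/2, 16)

T1 scale by (2, -2): (1, -4) → (2, 8)
T2 scale by (1/2, 1): (2, 8) → (1, 8)
T3 scale by (3/2, 2): (1, 8) → (3/2, 16)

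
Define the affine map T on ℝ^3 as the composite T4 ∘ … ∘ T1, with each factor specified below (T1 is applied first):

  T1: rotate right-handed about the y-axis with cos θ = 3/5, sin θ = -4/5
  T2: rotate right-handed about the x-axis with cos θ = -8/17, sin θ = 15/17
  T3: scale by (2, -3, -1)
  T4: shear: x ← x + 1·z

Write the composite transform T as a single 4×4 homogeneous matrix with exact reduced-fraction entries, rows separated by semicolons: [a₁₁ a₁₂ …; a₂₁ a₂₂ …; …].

T1 = [3/5 0 -4/5 0; 0 1 0 0; 4/5 0 3/5 0; 0 0 0 1]
T2·T1 = [3/5 0 -4/5 0; -12/17 -8/17 -9/17 0; -32/85 15/17 -24/85 0; 0 0 0 1]
T3·…·T1 = [6/5 0 -8/5 0; 36/17 24/17 27/17 0; 32/85 -15/17 24/85 0; 0 0 0 1]
T4·…·T1 = [134/85 -15/17 -112/85 0; 36/17 24/17 27/17 0; 32/85 -15/17 24/85 0; 0 0 0 1]

T = [134/85 -15/17 -112/85 0; 36/17 24/17 27/17 0; 32/85 -15/17 24/85 0; 0 0 0 1]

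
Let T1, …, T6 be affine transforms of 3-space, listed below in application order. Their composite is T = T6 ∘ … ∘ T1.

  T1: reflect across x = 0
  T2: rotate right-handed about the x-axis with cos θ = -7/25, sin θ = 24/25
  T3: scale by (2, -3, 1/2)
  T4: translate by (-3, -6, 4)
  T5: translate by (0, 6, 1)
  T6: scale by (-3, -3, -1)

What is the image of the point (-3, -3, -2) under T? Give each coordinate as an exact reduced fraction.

T(p) = (-9, 621/25, -96/25)

T1 reflect across x = 0: (-3, -3, -2) → (3, -3, -2)
T2 rotate right-handed about the x-axis with cos θ = -7/25, sin θ = 24/25: (3, -3, -2) → (3, 69/25, -58/25)
T3 scale by (2, -3, 1/2): (3, 69/25, -58/25) → (6, -207/25, -29/25)
T4 translate by (-3, -6, 4): (6, -207/25, -29/25) → (3, -357/25, 71/25)
T5 translate by (0, 6, 1): (3, -357/25, 71/25) → (3, -207/25, 96/25)
T6 scale by (-3, -3, -1): (3, -207/25, 96/25) → (-9, 621/25, -96/25)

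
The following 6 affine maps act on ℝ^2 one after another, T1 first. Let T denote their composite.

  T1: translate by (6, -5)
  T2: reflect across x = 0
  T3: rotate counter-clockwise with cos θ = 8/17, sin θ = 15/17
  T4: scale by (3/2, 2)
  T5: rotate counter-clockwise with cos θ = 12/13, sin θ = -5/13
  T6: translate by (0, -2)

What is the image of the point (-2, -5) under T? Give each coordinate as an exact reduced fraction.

T(p) = (724/221, -4687/221)

T1 translate by (6, -5): (-2, -5) → (4, -10)
T2 reflect across x = 0: (4, -10) → (-4, -10)
T3 rotate counter-clockwise with cos θ = 8/17, sin θ = 15/17: (-4, -10) → (118/17, -140/17)
T4 scale by (3/2, 2): (118/17, -140/17) → (177/17, -280/17)
T5 rotate counter-clockwise with cos θ = 12/13, sin θ = -5/13: (177/17, -280/17) → (724/221, -4245/221)
T6 translate by (0, -2): (724/221, -4245/221) → (724/221, -4687/221)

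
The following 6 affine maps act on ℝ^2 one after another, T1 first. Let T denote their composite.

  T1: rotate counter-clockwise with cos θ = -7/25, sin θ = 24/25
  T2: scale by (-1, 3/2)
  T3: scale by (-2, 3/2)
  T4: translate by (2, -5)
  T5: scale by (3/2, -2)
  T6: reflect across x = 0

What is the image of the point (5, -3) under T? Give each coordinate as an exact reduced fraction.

T(p) = (-186/25, -769/50)

T1 rotate counter-clockwise with cos θ = -7/25, sin θ = 24/25: (5, -3) → (37/25, 141/25)
T2 scale by (-1, 3/2): (37/25, 141/25) → (-37/25, 423/50)
T3 scale by (-2, 3/2): (-37/25, 423/50) → (74/25, 1269/100)
T4 translate by (2, -5): (74/25, 1269/100) → (124/25, 769/100)
T5 scale by (3/2, -2): (124/25, 769/100) → (186/25, -769/50)
T6 reflect across x = 0: (186/25, -769/50) → (-186/25, -769/50)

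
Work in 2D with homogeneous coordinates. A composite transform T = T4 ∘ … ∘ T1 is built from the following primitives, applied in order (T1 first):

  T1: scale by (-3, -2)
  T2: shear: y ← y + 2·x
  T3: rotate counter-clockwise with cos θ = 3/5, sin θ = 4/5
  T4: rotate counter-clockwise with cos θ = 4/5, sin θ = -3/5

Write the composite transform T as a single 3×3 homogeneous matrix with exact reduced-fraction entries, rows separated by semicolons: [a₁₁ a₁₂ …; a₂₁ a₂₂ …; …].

T = [-6/5 14/25 0; -33/5 -48/25 0; 0 0 1]

T1 = [-3 0 0; 0 -2 0; 0 0 1]
T2·T1 = [-3 0 0; -6 -2 0; 0 0 1]
T3·…·T1 = [3 8/5 0; -6 -6/5 0; 0 0 1]
T4·…·T1 = [-6/5 14/25 0; -33/5 -48/25 0; 0 0 1]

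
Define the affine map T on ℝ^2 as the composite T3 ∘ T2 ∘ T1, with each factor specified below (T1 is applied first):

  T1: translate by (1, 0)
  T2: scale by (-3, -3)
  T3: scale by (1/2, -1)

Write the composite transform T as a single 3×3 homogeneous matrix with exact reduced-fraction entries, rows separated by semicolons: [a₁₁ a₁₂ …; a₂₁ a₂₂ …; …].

T = [-3/2 0 -3/2; 0 3 0; 0 0 1]

T1 = [1 0 1; 0 1 0; 0 0 1]
T2·T1 = [-3 0 -3; 0 -3 0; 0 0 1]
T3·…·T1 = [-3/2 0 -3/2; 0 3 0; 0 0 1]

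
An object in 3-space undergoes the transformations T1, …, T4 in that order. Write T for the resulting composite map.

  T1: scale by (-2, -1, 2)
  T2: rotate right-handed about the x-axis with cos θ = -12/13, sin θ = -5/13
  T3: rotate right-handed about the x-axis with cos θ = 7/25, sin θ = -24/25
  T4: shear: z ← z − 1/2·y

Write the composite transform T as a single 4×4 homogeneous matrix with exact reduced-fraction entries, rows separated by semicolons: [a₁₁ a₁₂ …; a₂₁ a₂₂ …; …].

T = [-2 0 0 0; 0 204/325 -506/325 0; 0 -71/65 -31/65 0; 0 0 0 1]

T1 = [-2 0 0 0; 0 -1 0 0; 0 0 2 0; 0 0 0 1]
T2·T1 = [-2 0 0 0; 0 12/13 10/13 0; 0 5/13 -24/13 0; 0 0 0 1]
T3·…·T1 = [-2 0 0 0; 0 204/325 -506/325 0; 0 -253/325 -408/325 0; 0 0 0 1]
T4·…·T1 = [-2 0 0 0; 0 204/325 -506/325 0; 0 -71/65 -31/65 0; 0 0 0 1]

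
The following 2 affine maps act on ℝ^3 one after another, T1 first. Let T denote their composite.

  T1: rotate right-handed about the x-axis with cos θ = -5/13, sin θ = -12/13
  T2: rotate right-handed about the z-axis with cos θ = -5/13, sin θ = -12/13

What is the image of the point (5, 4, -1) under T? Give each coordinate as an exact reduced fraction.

T1 rotate right-handed about the x-axis with cos θ = -5/13, sin θ = -12/13: (5, 4, -1) → (5, -32/13, -43/13)
T2 rotate right-handed about the z-axis with cos θ = -5/13, sin θ = -12/13: (5, -32/13, -43/13) → (-709/169, -620/169, -43/13)

T(p) = (-709/169, -620/169, -43/13)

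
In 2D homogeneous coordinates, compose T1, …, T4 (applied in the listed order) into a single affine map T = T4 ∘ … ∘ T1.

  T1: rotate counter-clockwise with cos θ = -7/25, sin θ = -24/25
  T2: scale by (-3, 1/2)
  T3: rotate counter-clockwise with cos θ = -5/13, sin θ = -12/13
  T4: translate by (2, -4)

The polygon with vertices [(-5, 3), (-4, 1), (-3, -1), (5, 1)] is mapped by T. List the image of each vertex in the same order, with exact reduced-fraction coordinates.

image vertices: (2849/325, 4609/650), (1964/325, 699/650), (83/25, -247/50), (-277/325, -2757/650)

T1 rotate counter-clockwise with cos θ = -7/25, sin θ = -24/25: (-5, 3) → (107/25, 99/25); (-4, 1) → (52/25, 89/25); (-3, -1) → (-3/25, 79/25); (5, 1) → (-11/25, -127/25)
T2 scale by (-3, 1/2): (107/25, 99/25) → (-321/25, 99/50); (52/25, 89/25) → (-156/25, 89/50); (-3/25, 79/25) → (9/25, 79/50); (-11/25, -127/25) → (33/25, -127/50)
T3 rotate counter-clockwise with cos θ = -5/13, sin θ = -12/13: (-321/25, 99/50) → (2199/325, 7209/650); (-156/25, 89/50) → (1314/325, 3299/650); (9/25, 79/50) → (33/25, -47/50); (33/25, -127/50) → (-927/325, -157/650)
T4 translate by (2, -4): (2199/325, 7209/650) → (2849/325, 4609/650); (1314/325, 3299/650) → (1964/325, 699/650); (33/25, -47/50) → (83/25, -247/50); (-927/325, -157/650) → (-277/325, -2757/650)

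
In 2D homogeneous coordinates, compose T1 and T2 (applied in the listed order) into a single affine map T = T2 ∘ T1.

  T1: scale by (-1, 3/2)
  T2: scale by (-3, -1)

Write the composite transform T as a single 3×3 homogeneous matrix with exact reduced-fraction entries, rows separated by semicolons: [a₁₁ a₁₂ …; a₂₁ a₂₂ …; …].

T = [3 0 0; 0 -3/2 0; 0 0 1]

T1 = [-1 0 0; 0 3/2 0; 0 0 1]
T2·T1 = [3 0 0; 0 -3/2 0; 0 0 1]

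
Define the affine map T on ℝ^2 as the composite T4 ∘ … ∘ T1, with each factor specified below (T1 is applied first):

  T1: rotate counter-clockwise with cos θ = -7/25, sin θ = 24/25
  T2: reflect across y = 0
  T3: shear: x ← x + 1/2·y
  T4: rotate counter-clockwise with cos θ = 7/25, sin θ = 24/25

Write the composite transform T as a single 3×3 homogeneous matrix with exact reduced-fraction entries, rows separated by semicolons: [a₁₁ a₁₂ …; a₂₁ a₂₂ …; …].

T1 = [-7/25 -24/25 0; 24/25 -7/25 0; 0 0 1]
T2·T1 = [-7/25 -24/25 0; -24/25 7/25 0; 0 0 1]
T3·…·T1 = [-19/25 -41/50 0; -24/25 7/25 0; 0 0 1]
T4·…·T1 = [443/625 -623/1250 0; -624/625 -443/625 0; 0 0 1]

T = [443/625 -623/1250 0; -624/625 -443/625 0; 0 0 1]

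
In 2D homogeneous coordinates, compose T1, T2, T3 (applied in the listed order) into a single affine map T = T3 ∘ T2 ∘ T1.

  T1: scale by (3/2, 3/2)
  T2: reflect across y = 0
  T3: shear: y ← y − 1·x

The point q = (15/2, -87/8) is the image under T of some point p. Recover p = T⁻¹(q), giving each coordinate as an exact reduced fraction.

p = (5, 9/4)

T1 = [3/2 0 0; 0 3/2 0; 0 0 1]
T2·T1 = [3/2 0 0; 0 -3/2 0; 0 0 1]
T3·…·T1 = [3/2 0 0; -3/2 -3/2 0; 0 0 1]
det M = -9/4; M⁻¹ = [2/3 0 0; -2/3 -2/3 0; 0 0 1]
M⁻¹ · (15/2, -87/8)ᵀ = (5, 9/4)ᵀ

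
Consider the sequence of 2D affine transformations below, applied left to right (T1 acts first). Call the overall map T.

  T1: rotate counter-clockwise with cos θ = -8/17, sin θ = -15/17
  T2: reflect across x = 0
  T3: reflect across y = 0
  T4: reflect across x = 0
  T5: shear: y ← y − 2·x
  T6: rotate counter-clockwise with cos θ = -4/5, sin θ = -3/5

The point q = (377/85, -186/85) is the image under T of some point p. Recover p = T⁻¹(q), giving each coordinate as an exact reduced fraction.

p = (1, -2)

T1 = [-8/17 15/17 0; -15/17 -8/17 0; 0 0 1]
T2·T1 = [8/17 -15/17 0; -15/17 -8/17 0; 0 0 1]
T3·…·T1 = [8/17 -15/17 0; 15/17 8/17 0; 0 0 1]
T4·…·T1 = [-8/17 15/17 0; 15/17 8/17 0; 0 0 1]
T5·…·T1 = [-8/17 15/17 0; 31/17 -22/17 0; 0 0 1]
T6·…·T1 = [25/17 -126/85 0; -20/17 43/85 0; 0 0 1]
det M = -1; M⁻¹ = [-43/85 -126/85 0; -20/17 -25/17 0; 0 0 1]
M⁻¹ · (377/85, -186/85)ᵀ = (1, -2)ᵀ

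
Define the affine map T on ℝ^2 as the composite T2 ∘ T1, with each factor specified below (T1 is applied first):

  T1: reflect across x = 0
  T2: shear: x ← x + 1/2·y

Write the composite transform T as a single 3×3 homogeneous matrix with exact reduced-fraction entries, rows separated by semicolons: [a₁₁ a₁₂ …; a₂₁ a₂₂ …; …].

T = [-1 1/2 0; 0 1 0; 0 0 1]

T1 = [-1 0 0; 0 1 0; 0 0 1]
T2·T1 = [-1 1/2 0; 0 1 0; 0 0 1]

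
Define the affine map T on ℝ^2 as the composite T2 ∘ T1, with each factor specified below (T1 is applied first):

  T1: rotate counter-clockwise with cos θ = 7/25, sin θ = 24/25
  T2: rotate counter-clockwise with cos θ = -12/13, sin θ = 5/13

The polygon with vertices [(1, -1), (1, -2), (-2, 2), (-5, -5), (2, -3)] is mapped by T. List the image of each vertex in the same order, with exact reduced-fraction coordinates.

image vertices: (-457/325, -49/325), (-142/65, 31/65), (914/325, 98/325), (-49/65, 457/65), (-1167/325, 106/325)

T1 rotate counter-clockwise with cos θ = 7/25, sin θ = 24/25: (1, -1) → (31/25, 17/25); (1, -2) → (11/5, 2/5); (-2, 2) → (-62/25, -34/25); (-5, -5) → (17/5, -31/5); (2, -3) → (86/25, 27/25)
T2 rotate counter-clockwise with cos θ = -12/13, sin θ = 5/13: (31/25, 17/25) → (-457/325, -49/325); (11/5, 2/5) → (-142/65, 31/65); (-62/25, -34/25) → (914/325, 98/325); (17/5, -31/5) → (-49/65, 457/65); (86/25, 27/25) → (-1167/325, 106/325)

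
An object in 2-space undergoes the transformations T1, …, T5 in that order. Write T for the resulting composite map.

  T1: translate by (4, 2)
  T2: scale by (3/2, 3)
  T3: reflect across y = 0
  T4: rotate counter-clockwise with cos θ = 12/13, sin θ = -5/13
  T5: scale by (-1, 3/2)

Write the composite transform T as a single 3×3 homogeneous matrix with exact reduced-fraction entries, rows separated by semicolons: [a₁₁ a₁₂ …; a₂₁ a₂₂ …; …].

T1 = [1 0 4; 0 1 2; 0 0 1]
T2·T1 = [3/2 0 6; 0 3 6; 0 0 1]
T3·…·T1 = [3/2 0 6; 0 -3 -6; 0 0 1]
T4·…·T1 = [18/13 -15/13 42/13; -15/26 -36/13 -102/13; 0 0 1]
T5·…·T1 = [-18/13 15/13 -42/13; -45/52 -54/13 -153/13; 0 0 1]

T = [-18/13 15/13 -42/13; -45/52 -54/13 -153/13; 0 0 1]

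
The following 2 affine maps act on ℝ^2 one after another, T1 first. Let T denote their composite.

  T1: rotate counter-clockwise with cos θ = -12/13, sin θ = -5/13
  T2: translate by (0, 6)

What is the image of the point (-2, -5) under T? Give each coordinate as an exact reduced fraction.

T1 rotate counter-clockwise with cos θ = -12/13, sin θ = -5/13: (-2, -5) → (-1/13, 70/13)
T2 translate by (0, 6): (-1/13, 70/13) → (-1/13, 148/13)

T(p) = (-1/13, 148/13)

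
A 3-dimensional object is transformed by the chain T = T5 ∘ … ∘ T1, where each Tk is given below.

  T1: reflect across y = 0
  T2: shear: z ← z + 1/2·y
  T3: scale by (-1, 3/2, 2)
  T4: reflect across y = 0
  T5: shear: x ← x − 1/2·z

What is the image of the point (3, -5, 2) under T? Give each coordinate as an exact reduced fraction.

T1 reflect across y = 0: (3, -5, 2) → (3, 5, 2)
T2 shear: z ← z + 1/2·y: (3, 5, 2) → (3, 5, 9/2)
T3 scale by (-1, 3/2, 2): (3, 5, 9/2) → (-3, 15/2, 9)
T4 reflect across y = 0: (-3, 15/2, 9) → (-3, -15/2, 9)
T5 shear: x ← x − 1/2·z: (-3, -15/2, 9) → (-15/2, -15/2, 9)

T(p) = (-15/2, -15/2, 9)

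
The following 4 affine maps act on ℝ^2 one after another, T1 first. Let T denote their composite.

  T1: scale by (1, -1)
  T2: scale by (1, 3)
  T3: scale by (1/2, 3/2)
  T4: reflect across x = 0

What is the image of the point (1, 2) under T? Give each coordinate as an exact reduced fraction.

T(p) = (-1/2, -9)

T1 scale by (1, -1): (1, 2) → (1, -2)
T2 scale by (1, 3): (1, -2) → (1, -6)
T3 scale by (1/2, 3/2): (1, -6) → (1/2, -9)
T4 reflect across x = 0: (1/2, -9) → (-1/2, -9)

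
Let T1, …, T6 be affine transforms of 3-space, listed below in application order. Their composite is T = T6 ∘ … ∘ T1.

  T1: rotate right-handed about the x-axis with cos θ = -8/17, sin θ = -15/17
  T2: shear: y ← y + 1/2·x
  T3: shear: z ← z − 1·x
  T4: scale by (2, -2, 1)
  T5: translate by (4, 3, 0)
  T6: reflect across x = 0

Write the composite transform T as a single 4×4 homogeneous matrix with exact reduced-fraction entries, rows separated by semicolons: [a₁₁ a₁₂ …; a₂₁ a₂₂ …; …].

T1 = [1 0 0 0; 0 -8/17 15/17 0; 0 -15/17 -8/17 0; 0 0 0 1]
T2·T1 = [1 0 0 0; 1/2 -8/17 15/17 0; 0 -15/17 -8/17 0; 0 0 0 1]
T3·…·T1 = [1 0 0 0; 1/2 -8/17 15/17 0; -1 -15/17 -8/17 0; 0 0 0 1]
T4·…·T1 = [2 0 0 0; -1 16/17 -30/17 0; -1 -15/17 -8/17 0; 0 0 0 1]
T5·…·T1 = [2 0 0 4; -1 16/17 -30/17 3; -1 -15/17 -8/17 0; 0 0 0 1]
T6·…·T1 = [-2 0 0 -4; -1 16/17 -30/17 3; -1 -15/17 -8/17 0; 0 0 0 1]

T = [-2 0 0 -4; -1 16/17 -30/17 3; -1 -15/17 -8/17 0; 0 0 0 1]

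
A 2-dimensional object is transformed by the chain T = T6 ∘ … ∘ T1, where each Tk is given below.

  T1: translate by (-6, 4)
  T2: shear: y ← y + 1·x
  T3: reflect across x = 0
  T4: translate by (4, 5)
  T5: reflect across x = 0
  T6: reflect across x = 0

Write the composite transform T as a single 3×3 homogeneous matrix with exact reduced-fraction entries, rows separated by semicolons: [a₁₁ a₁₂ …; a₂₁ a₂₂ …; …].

T = [-1 0 10; 1 1 3; 0 0 1]

T1 = [1 0 -6; 0 1 4; 0 0 1]
T2·T1 = [1 0 -6; 1 1 -2; 0 0 1]
T3·…·T1 = [-1 0 6; 1 1 -2; 0 0 1]
T4·…·T1 = [-1 0 10; 1 1 3; 0 0 1]
T5·…·T1 = [1 0 -10; 1 1 3; 0 0 1]
T6·…·T1 = [-1 0 10; 1 1 3; 0 0 1]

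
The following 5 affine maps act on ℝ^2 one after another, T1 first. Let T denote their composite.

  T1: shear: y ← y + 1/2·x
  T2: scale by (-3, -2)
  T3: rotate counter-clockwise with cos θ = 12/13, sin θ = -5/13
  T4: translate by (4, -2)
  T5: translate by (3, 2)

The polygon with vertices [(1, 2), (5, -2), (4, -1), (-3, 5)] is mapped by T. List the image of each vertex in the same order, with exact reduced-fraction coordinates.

image vertices: (30/13, -45/13), (-94/13, 63/13), (-63/13, 36/13), (164/13, -129/13)

T1 shear: y ← y + 1/2·x: (1, 2) → (1, 5/2); (5, -2) → (5, 1/2); (4, -1) → (4, 1); (-3, 5) → (-3, 7/2)
T2 scale by (-3, -2): (1, 5/2) → (-3, -5); (5, 1/2) → (-15, -1); (4, 1) → (-12, -2); (-3, 7/2) → (9, -7)
T3 rotate counter-clockwise with cos θ = 12/13, sin θ = -5/13: (-3, -5) → (-61/13, -45/13); (-15, -1) → (-185/13, 63/13); (-12, -2) → (-154/13, 36/13); (9, -7) → (73/13, -129/13)
T4 translate by (4, -2): (-61/13, -45/13) → (-9/13, -71/13); (-185/13, 63/13) → (-133/13, 37/13); (-154/13, 36/13) → (-102/13, 10/13); (73/13, -129/13) → (125/13, -155/13)
T5 translate by (3, 2): (-9/13, -71/13) → (30/13, -45/13); (-133/13, 37/13) → (-94/13, 63/13); (-102/13, 10/13) → (-63/13, 36/13); (125/13, -155/13) → (164/13, -129/13)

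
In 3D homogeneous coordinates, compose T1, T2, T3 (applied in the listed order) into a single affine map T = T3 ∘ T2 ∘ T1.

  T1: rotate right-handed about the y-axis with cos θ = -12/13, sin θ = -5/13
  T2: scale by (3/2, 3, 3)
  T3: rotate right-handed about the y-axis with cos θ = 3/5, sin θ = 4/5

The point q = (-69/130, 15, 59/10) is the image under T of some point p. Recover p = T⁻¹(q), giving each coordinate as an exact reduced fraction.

T1 = [-12/13 0 -5/13 0; 0 1 0 0; 5/13 0 -12/13 0; 0 0 0 1]
T2·T1 = [-18/13 0 -15/26 0; 0 3 0 0; 15/13 0 -36/13 0; 0 0 0 1]
T3·…·T1 = [6/65 0 -333/130 0; 0 3 0 0; 9/5 0 -6/5 0; 0 0 0 1]
det M = 27/2; M⁻¹ = [-4/15 0 37/65 0; 0 1/3 0 0; -2/5 0 4/195 0; 0 0 0 1]
M⁻¹ · (-69/130, 15, 59/10)ᵀ = (7/2, 5, 1/3)ᵀ

p = (7/2, 5, 1/3)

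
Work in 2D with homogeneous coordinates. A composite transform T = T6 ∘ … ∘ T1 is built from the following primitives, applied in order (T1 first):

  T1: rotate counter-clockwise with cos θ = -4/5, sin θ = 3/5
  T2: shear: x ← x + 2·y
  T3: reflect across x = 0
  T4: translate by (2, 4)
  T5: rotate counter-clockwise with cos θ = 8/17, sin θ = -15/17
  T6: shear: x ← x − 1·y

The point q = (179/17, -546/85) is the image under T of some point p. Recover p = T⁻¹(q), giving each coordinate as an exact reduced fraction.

T1 = [-4/5 -3/5 0; 3/5 -4/5 0; 0 0 1]
T2·T1 = [2/5 -11/5 0; 3/5 -4/5 0; 0 0 1]
T3·…·T1 = [-2/5 11/5 0; 3/5 -4/5 0; 0 0 1]
T4·…·T1 = [-2/5 11/5 2; 3/5 -4/5 4; 0 0 1]
T5·…·T1 = [29/85 28/85 76/17; 54/85 -197/85 2/17; 0 0 1]
T6·…·T1 = [-5/17 45/17 74/17; 54/85 -197/85 2/17; 0 0 1]
det M = -1; M⁻¹ = [197/85 45/17 -52/5; 54/85 5/17 -14/5; 0 0 1]
M⁻¹ · (179/17, -546/85)ᵀ = (-3, 2)ᵀ

p = (-3, 2)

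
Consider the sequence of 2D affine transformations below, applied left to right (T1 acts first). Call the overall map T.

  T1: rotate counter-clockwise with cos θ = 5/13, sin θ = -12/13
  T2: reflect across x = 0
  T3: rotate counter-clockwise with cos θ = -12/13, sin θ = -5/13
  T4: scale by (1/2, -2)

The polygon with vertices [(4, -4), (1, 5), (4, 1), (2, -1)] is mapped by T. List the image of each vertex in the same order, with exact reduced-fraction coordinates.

image vertices: (-2, -8), (5/2, -2), (1/2, -8), (-1/2, -4)

T1 rotate counter-clockwise with cos θ = 5/13, sin θ = -12/13: (4, -4) → (-28/13, -68/13); (1, 5) → (5, 1); (4, 1) → (32/13, -43/13); (2, -1) → (-2/13, -29/13)
T2 reflect across x = 0: (-28/13, -68/13) → (28/13, -68/13); (5, 1) → (-5, 1); (32/13, -43/13) → (-32/13, -43/13); (-2/13, -29/13) → (2/13, -29/13)
T3 rotate counter-clockwise with cos θ = -12/13, sin θ = -5/13: (28/13, -68/13) → (-4, 4); (-5, 1) → (5, 1); (-32/13, -43/13) → (1, 4); (2/13, -29/13) → (-1, 2)
T4 scale by (1/2, -2): (-4, 4) → (-2, -8); (5, 1) → (5/2, -2); (1, 4) → (1/2, -8); (-1, 2) → (-1/2, -4)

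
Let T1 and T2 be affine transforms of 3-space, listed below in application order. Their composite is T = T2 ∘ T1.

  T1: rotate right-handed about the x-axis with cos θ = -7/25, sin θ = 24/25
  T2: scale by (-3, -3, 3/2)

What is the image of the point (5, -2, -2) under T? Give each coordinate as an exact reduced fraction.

T(p) = (-15, -186/25, -51/25)

T1 rotate right-handed about the x-axis with cos θ = -7/25, sin θ = 24/25: (5, -2, -2) → (5, 62/25, -34/25)
T2 scale by (-3, -3, 3/2): (5, 62/25, -34/25) → (-15, -186/25, -51/25)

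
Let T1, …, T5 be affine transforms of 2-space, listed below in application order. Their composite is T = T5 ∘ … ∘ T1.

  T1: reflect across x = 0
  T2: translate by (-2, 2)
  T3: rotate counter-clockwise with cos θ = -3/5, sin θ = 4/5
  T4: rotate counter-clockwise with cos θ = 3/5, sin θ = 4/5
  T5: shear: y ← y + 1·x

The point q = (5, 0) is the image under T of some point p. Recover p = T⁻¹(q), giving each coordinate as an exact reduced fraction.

T1 = [-1 0 0; 0 1 0; 0 0 1]
T2·T1 = [-1 0 -2; 0 1 2; 0 0 1]
T3·…·T1 = [3/5 -4/5 -2/5; -4/5 -3/5 -14/5; 0 0 1]
T4·…·T1 = [1 0 2; 0 -1 -2; 0 0 1]
T5·…·T1 = [1 0 2; 1 -1 0; 0 0 1]
det M = -1; M⁻¹ = [1 0 -2; 1 -1 -2; 0 0 1]
M⁻¹ · (5, 0)ᵀ = (3, 3)ᵀ

p = (3, 3)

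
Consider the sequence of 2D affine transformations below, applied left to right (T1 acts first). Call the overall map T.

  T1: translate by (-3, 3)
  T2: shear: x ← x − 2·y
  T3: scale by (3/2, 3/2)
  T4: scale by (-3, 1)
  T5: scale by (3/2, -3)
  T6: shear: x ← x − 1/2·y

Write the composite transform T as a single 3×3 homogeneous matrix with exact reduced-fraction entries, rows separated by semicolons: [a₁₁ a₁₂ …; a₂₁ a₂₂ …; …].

T1 = [1 0 -3; 0 1 3; 0 0 1]
T2·T1 = [1 -2 -9; 0 1 3; 0 0 1]
T3·…·T1 = [3/2 -3 -27/2; 0 3/2 9/2; 0 0 1]
T4·…·T1 = [-9/2 9 81/2; 0 3/2 9/2; 0 0 1]
T5·…·T1 = [-27/4 27/2 243/4; 0 -9/2 -27/2; 0 0 1]
T6·…·T1 = [-27/4 63/4 135/2; 0 -9/2 -27/2; 0 0 1]

T = [-27/4 63/4 135/2; 0 -9/2 -27/2; 0 0 1]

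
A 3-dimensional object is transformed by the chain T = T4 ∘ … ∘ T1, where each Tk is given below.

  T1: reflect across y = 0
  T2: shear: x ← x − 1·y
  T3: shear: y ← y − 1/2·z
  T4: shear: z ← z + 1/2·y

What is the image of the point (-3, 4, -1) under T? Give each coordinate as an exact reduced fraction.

T(p) = (1, -7/2, -11/4)

T1 reflect across y = 0: (-3, 4, -1) → (-3, -4, -1)
T2 shear: x ← x − 1·y: (-3, -4, -1) → (1, -4, -1)
T3 shear: y ← y − 1/2·z: (1, -4, -1) → (1, -7/2, -1)
T4 shear: z ← z + 1/2·y: (1, -7/2, -1) → (1, -7/2, -11/4)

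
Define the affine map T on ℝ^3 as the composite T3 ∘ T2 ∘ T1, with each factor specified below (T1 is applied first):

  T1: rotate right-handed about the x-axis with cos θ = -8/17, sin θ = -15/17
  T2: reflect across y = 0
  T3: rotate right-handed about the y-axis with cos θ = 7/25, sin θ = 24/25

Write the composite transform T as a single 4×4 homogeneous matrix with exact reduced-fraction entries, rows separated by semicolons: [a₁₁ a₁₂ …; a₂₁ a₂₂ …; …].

T = [7/25 -72/85 -192/425 0; 0 8/17 -15/17 0; -24/25 -21/85 -56/425 0; 0 0 0 1]

T1 = [1 0 0 0; 0 -8/17 15/17 0; 0 -15/17 -8/17 0; 0 0 0 1]
T2·T1 = [1 0 0 0; 0 8/17 -15/17 0; 0 -15/17 -8/17 0; 0 0 0 1]
T3·…·T1 = [7/25 -72/85 -192/425 0; 0 8/17 -15/17 0; -24/25 -21/85 -56/425 0; 0 0 0 1]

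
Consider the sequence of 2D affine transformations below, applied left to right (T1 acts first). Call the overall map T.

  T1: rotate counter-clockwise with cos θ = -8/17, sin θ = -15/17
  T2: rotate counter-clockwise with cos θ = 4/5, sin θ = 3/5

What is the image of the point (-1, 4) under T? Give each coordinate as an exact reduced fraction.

T(p) = (19/5, 8/5)

T1 rotate counter-clockwise with cos θ = -8/17, sin θ = -15/17: (-1, 4) → (4, -1)
T2 rotate counter-clockwise with cos θ = 4/5, sin θ = 3/5: (4, -1) → (19/5, 8/5)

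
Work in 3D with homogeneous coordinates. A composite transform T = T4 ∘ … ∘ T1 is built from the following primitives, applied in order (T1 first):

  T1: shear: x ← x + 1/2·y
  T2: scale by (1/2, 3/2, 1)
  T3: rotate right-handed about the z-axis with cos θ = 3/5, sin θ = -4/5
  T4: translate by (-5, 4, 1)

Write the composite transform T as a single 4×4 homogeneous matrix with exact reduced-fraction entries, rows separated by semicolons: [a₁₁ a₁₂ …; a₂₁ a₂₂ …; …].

T = [3/10 27/20 0 -5; -2/5 7/10 0 4; 0 0 1 1; 0 0 0 1]

T1 = [1 1/2 0 0; 0 1 0 0; 0 0 1 0; 0 0 0 1]
T2·T1 = [1/2 1/4 0 0; 0 3/2 0 0; 0 0 1 0; 0 0 0 1]
T3·…·T1 = [3/10 27/20 0 0; -2/5 7/10 0 0; 0 0 1 0; 0 0 0 1]
T4·…·T1 = [3/10 27/20 0 -5; -2/5 7/10 0 4; 0 0 1 1; 0 0 0 1]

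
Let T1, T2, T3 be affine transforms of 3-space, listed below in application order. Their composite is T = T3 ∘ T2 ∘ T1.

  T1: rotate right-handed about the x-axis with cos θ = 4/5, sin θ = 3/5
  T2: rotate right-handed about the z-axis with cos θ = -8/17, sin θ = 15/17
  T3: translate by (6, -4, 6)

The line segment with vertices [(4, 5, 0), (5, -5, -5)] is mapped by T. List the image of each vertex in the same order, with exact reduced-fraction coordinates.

T1 rotate right-handed about the x-axis with cos θ = 4/5, sin θ = 3/5: (4, 5, 0) → (4, 4, 3); (5, -5, -5) → (5, -1, -7)
T2 rotate right-handed about the z-axis with cos θ = -8/17, sin θ = 15/17: (4, 4, 3) → (-92/17, 28/17, 3); (5, -1, -7) → (-25/17, 83/17, -7)
T3 translate by (6, -4, 6): (-92/17, 28/17, 3) → (10/17, -40/17, 9); (-25/17, 83/17, -7) → (77/17, 15/17, -1)

image vertices: (10/17, -40/17, 9), (77/17, 15/17, -1)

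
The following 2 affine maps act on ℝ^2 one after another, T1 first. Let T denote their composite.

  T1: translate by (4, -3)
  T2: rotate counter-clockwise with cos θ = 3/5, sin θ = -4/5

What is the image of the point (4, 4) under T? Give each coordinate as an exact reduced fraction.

T(p) = (28/5, -29/5)

T1 translate by (4, -3): (4, 4) → (8, 1)
T2 rotate counter-clockwise with cos θ = 3/5, sin θ = -4/5: (8, 1) → (28/5, -29/5)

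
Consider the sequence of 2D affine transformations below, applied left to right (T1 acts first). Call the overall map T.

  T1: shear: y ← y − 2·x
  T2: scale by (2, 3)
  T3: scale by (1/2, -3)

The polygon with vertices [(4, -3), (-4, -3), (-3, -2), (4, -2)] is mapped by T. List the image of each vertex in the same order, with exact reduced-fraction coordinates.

image vertices: (4, 99), (-4, -45), (-3, -36), (4, 90)

T1 shear: y ← y − 2·x: (4, -3) → (4, -11); (-4, -3) → (-4, 5); (-3, -2) → (-3, 4); (4, -2) → (4, -10)
T2 scale by (2, 3): (4, -11) → (8, -33); (-4, 5) → (-8, 15); (-3, 4) → (-6, 12); (4, -10) → (8, -30)
T3 scale by (1/2, -3): (8, -33) → (4, 99); (-8, 15) → (-4, -45); (-6, 12) → (-3, -36); (8, -30) → (4, 90)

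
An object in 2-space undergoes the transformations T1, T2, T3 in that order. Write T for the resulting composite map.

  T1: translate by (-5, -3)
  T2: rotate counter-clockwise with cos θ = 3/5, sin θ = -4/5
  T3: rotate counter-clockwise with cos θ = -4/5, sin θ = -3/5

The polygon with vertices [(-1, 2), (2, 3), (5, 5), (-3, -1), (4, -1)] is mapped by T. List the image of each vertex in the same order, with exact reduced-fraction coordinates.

image vertices: (151/25, -18/25), (72/25, -21/25), (-14/25, -48/25), (44/5, 8/5), (52/25, 89/25)

T1 translate by (-5, -3): (-1, 2) → (-6, -1); (2, 3) → (-3, 0); (5, 5) → (0, 2); (-3, -1) → (-8, -4); (4, -1) → (-1, -4)
T2 rotate counter-clockwise with cos θ = 3/5, sin θ = -4/5: (-6, -1) → (-22/5, 21/5); (-3, 0) → (-9/5, 12/5); (0, 2) → (8/5, 6/5); (-8, -4) → (-8, 4); (-1, -4) → (-19/5, -8/5)
T3 rotate counter-clockwise with cos θ = -4/5, sin θ = -3/5: (-22/5, 21/5) → (151/25, -18/25); (-9/5, 12/5) → (72/25, -21/25); (8/5, 6/5) → (-14/25, -48/25); (-8, 4) → (44/5, 8/5); (-19/5, -8/5) → (52/25, 89/25)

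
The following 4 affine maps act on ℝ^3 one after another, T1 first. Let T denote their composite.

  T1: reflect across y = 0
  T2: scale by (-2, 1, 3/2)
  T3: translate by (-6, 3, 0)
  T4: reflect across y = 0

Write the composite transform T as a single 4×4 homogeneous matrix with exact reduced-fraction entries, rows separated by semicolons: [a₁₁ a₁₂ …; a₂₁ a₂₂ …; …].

T1 = [1 0 0 0; 0 -1 0 0; 0 0 1 0; 0 0 0 1]
T2·T1 = [-2 0 0 0; 0 -1 0 0; 0 0 3/2 0; 0 0 0 1]
T3·…·T1 = [-2 0 0 -6; 0 -1 0 3; 0 0 3/2 0; 0 0 0 1]
T4·…·T1 = [-2 0 0 -6; 0 1 0 -3; 0 0 3/2 0; 0 0 0 1]

T = [-2 0 0 -6; 0 1 0 -3; 0 0 3/2 0; 0 0 0 1]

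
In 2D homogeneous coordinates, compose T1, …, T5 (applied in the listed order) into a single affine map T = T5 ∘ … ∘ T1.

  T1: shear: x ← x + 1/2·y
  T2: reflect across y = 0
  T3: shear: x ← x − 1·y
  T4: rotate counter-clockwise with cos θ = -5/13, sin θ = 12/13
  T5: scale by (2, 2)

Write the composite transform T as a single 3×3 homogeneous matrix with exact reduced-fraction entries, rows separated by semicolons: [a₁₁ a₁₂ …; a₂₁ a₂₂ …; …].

T = [-10/13 9/13 0; 24/13 46/13 0; 0 0 1]

T1 = [1 1/2 0; 0 1 0; 0 0 1]
T2·T1 = [1 1/2 0; 0 -1 0; 0 0 1]
T3·…·T1 = [1 3/2 0; 0 -1 0; 0 0 1]
T4·…·T1 = [-5/13 9/26 0; 12/13 23/13 0; 0 0 1]
T5·…·T1 = [-10/13 9/13 0; 24/13 46/13 0; 0 0 1]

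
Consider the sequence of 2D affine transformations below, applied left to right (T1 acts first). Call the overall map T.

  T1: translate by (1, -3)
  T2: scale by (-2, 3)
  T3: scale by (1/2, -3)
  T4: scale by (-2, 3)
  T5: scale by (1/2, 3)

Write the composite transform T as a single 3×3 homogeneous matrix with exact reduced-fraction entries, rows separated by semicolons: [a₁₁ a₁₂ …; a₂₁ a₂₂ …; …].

T = [1 0 1; 0 -81 243; 0 0 1]

T1 = [1 0 1; 0 1 -3; 0 0 1]
T2·T1 = [-2 0 -2; 0 3 -9; 0 0 1]
T3·…·T1 = [-1 0 -1; 0 -9 27; 0 0 1]
T4·…·T1 = [2 0 2; 0 -27 81; 0 0 1]
T5·…·T1 = [1 0 1; 0 -81 243; 0 0 1]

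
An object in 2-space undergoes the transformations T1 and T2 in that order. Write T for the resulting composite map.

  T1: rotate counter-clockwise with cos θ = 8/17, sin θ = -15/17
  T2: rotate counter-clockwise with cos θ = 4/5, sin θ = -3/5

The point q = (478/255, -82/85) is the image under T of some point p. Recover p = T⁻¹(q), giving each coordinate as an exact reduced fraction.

T1 = [8/17 15/17 0; -15/17 8/17 0; 0 0 1]
T2·T1 = [-13/85 84/85 0; -84/85 -13/85 0; 0 0 1]
det M = 1; M⁻¹ = [-13/85 -84/85 0; 84/85 -13/85 0; 0 0 1]
M⁻¹ · (478/255, -82/85)ᵀ = (2/3, 2)ᵀ

p = (2/3, 2)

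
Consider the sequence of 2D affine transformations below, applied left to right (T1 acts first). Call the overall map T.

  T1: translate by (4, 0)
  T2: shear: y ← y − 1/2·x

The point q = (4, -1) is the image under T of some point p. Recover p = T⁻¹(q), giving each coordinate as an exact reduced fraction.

T1 = [1 0 4; 0 1 0; 0 0 1]
T2·T1 = [1 0 4; -1/2 1 -2; 0 0 1]
det M = 1; M⁻¹ = [1 0 -4; 1/2 1 0; 0 0 1]
M⁻¹ · (4, -1)ᵀ = (0, 1)ᵀ

p = (0, 1)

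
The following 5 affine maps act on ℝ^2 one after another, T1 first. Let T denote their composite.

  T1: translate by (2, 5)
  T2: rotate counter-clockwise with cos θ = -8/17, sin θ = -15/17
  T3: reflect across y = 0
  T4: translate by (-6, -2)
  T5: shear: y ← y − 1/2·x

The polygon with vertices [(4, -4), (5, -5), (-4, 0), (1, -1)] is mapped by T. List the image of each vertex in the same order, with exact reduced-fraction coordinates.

T1 translate by (2, 5): (4, -4) → (6, 1); (5, -5) → (7, 0); (-4, 0) → (-2, 5); (1, -1) → (3, 4)
T2 rotate counter-clockwise with cos θ = -8/17, sin θ = -15/17: (6, 1) → (-33/17, -98/17); (7, 0) → (-56/17, -105/17); (-2, 5) → (91/17, -10/17); (3, 4) → (36/17, -77/17)
T3 reflect across y = 0: (-33/17, -98/17) → (-33/17, 98/17); (-56/17, -105/17) → (-56/17, 105/17); (91/17, -10/17) → (91/17, 10/17); (36/17, -77/17) → (36/17, 77/17)
T4 translate by (-6, -2): (-33/17, 98/17) → (-135/17, 64/17); (-56/17, 105/17) → (-158/17, 71/17); (91/17, 10/17) → (-11/17, -24/17); (36/17, 77/17) → (-66/17, 43/17)
T5 shear: y ← y − 1/2·x: (-135/17, 64/17) → (-135/17, 263/34); (-158/17, 71/17) → (-158/17, 150/17); (-11/17, -24/17) → (-11/17, -37/34); (-66/17, 43/17) → (-66/17, 76/17)

image vertices: (-135/17, 263/34), (-158/17, 150/17), (-11/17, -37/34), (-66/17, 76/17)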